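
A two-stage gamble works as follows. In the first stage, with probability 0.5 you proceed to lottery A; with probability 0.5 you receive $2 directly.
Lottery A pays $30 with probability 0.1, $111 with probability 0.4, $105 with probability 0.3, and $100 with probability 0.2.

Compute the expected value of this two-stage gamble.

EV(A) = 0.1 × 30 + 0.4 × 111 + 0.3 × 105 + 0.2 × 100 = 3 + 44.4 + 31.5 + 20 = 98.9
Branch B: 2 (certain)
Overall = 0.5 × 98.9 + 0.5 × 2 = 49.45 + 1 = 50.45

$50.45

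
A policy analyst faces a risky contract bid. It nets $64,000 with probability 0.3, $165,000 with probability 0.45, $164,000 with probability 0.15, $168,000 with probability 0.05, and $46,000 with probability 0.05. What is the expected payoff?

EV = 0.3 × 64000 + 0.45 × 165000 + 0.15 × 164000 + 0.05 × 168000 + 0.05 × 46000 = 19200 + 74250 + 24600 + 8400 + 2300 = 128750

$128,750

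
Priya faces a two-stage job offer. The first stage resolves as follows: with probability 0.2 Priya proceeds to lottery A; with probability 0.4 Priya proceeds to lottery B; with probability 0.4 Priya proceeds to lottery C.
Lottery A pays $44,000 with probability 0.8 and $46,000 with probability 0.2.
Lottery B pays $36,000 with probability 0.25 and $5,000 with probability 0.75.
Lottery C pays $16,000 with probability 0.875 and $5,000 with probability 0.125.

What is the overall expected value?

EV(A) = 0.8 × 44000 + 0.2 × 46000 = 35200 + 9200 = 44400
EV(B) = 0.25 × 36000 + 0.75 × 5000 = 9000 + 3750 = 12750
EV(C) = 0.875 × 16000 + 0.125 × 5000 = 14000 + 625 = 14625
Overall = 0.2 × 44400 + 0.4 × 12750 + 0.4 × 14625 = 8880 + 5100 + 5850 = 19830

$19,830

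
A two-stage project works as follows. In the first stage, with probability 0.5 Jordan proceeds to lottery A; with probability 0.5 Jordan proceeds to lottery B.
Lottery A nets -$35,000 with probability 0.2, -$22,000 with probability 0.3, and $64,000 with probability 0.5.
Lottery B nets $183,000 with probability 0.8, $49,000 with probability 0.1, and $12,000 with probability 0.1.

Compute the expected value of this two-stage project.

$85,450

EV(A) = 0.2 × (-35000) + 0.3 × (-22000) + 0.5 × 64000 = -7000 − 6600 + 32000 = 18400
EV(B) = 0.8 × 183000 + 0.1 × 49000 + 0.1 × 12000 = 146400 + 4900 + 1200 = 152500
Overall = 0.5 × 18400 + 0.5 × 152500 = 9200 + 76250 = 85450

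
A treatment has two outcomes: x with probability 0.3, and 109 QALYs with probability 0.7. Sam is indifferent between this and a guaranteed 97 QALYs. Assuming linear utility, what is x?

0.3·x + 0.7·109 = 97
0.3·x = 97 − 76.3 = 20.7
x = 20.7 / 0.3 = 69

x = 69 QALYs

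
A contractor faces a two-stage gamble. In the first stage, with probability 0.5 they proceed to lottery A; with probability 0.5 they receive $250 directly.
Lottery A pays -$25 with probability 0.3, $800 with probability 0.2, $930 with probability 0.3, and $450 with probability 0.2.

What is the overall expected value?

EV(A) = 0.3 × (-25) + 0.2 × 800 + 0.3 × 930 + 0.2 × 450 = -7.5 + 160 + 279 + 90 = 521.5
Branch B: 250 (certain)
Overall = 0.5 × 521.5 + 0.5 × 250 = 260.75 + 125 = 385.75

$385.75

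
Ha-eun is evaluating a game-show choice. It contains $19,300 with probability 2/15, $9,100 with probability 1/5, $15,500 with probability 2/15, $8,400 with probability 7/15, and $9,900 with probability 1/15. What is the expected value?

$11,040

EV = 2/15 × 19300 + 1/5 × 9100 + 2/15 × 15500 + 7/15 × 8400 + 1/15 × 9900 = 2573.3333 + 1820 + 2066.6667 + 3920 + 660 = 11040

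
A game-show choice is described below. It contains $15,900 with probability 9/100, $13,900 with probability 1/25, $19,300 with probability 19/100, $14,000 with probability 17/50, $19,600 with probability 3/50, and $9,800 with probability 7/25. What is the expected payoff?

EV = 9/100 × 15900 + 1/25 × 13900 + 19/100 × 19300 + 17/50 × 14000 + 3/50 × 19600 + 7/25 × 9800 = 1431 + 556 + 3667 + 4760 + 1176 + 2744 = 14334

$14,334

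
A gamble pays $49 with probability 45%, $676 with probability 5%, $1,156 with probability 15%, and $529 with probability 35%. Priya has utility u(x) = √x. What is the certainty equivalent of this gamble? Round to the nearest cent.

E[u] = 0.45·√49 + 0.05·√676 + 0.15·√1156 + 0.35·√529 = 0.45·7 + 0.05·26 + 0.15·34 + 0.35·23 = 17.6
CE = (17.6)² = 309.76

$309.76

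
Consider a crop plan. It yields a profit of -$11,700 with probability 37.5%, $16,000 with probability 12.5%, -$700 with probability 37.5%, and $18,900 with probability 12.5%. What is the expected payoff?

EV = 0.375 × (-11700) + 0.125 × 16000 + 0.375 × (-700) + 0.125 × 18900 = -4387.5 + 2000 − 262.5 + 2362.5 = -287.5

-$287.50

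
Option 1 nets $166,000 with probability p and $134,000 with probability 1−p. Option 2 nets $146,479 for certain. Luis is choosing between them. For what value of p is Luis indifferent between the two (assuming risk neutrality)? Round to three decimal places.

p = 0.390

p·166000 + (1−p)·134000 = 146479
32000p + 134000 = 146479
p = (146479 − 134000) / 32000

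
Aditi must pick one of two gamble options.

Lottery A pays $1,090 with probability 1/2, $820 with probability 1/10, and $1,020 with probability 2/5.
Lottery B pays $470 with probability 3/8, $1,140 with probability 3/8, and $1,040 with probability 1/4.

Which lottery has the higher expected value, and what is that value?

Lottery A ($1,035)

Lottery A = 1/2 × 1090 + 1/10 × 820 + 2/5 × 1020 = 545 + 82 + 408 = 1035
Lottery B = 3/8 × 470 + 3/8 × 1140 + 1/4 × 1040 = 176.25 + 427.5 + 260 = 863.75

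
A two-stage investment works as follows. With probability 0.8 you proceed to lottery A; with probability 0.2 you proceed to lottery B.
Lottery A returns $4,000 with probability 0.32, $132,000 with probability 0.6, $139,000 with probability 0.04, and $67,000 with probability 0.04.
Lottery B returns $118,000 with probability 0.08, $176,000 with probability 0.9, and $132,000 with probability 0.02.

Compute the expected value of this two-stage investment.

$105,072

EV(A) = 0.32 × 4000 + 0.6 × 132000 + 0.04 × 139000 + 0.04 × 67000 = 1280 + 79200 + 5560 + 2680 = 88720
EV(B) = 0.08 × 118000 + 0.9 × 176000 + 0.02 × 132000 = 9440 + 158400 + 2640 = 170480
Overall = 0.8 × 88720 + 0.2 × 170480 = 70976 + 34096 = 105072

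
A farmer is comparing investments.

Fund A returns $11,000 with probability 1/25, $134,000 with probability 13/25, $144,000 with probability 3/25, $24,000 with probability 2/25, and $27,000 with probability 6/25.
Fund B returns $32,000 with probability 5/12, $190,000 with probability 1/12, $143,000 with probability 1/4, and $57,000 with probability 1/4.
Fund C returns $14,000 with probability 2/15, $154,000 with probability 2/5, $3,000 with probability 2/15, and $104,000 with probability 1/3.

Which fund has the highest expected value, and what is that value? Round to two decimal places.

Fund C ($98,533.33)

Fund A = 1/25 × 11000 + 13/25 × 134000 + 3/25 × 144000 + 2/25 × 24000 + 6/25 × 27000 = 440 + 69680 + 17280 + 1920 + 6480 = 95800
Fund B = 5/12 × 32000 + 1/12 × 190000 + 1/4 × 143000 + 1/4 × 57000 = 13333.3333 + 15833.3333 + 35750 + 14250 = 79166.6667
Fund C = 2/15 × 14000 + 2/5 × 154000 + 2/15 × 3000 + 1/3 × 104000 = 1866.6667 + 61600 + 400 + 34666.6667 = 98533.3333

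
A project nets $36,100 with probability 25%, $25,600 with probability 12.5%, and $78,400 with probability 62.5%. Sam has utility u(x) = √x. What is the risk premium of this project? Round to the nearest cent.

$2,418.75

E[u] = 0.25·√36100 + 0.125·√25600 + 0.625·√78400 = 0.25·190 + 0.125·160 + 0.625·280 = 242.5
CE = (242.5)² = 58806.25
Risk premium = EV − CE = 61225 − 58806.25 = 2418.75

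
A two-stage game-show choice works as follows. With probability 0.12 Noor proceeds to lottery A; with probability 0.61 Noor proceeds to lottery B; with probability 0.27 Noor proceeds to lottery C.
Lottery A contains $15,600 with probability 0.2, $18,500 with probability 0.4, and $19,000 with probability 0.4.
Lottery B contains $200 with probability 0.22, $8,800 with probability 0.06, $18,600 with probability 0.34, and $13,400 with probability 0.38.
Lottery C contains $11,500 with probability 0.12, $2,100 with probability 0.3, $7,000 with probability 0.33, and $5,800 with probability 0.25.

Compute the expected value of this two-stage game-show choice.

$11,044.98

EV(A) = 0.2 × 15600 + 0.4 × 18500 + 0.4 × 19000 = 3120 + 7400 + 7600 = 18120
EV(B) = 0.22 × 200 + 0.06 × 8800 + 0.34 × 18600 + 0.38 × 13400 = 44 + 528 + 6324 + 5092 = 11988
EV(C) = 0.12 × 11500 + 0.3 × 2100 + 0.33 × 7000 + 0.25 × 5800 = 1380 + 630 + 2310 + 1450 = 5770
Overall = 0.12 × 18120 + 0.61 × 11988 + 0.27 × 5770 = 2174.4 + 7312.68 + 1557.9 = 11044.98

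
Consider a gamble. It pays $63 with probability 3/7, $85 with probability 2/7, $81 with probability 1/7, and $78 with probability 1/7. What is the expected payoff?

$74

EV = 3/7 × 63 + 2/7 × 85 + 1/7 × 81 + 1/7 × 78 = 27 + 24.2857 + 11.5714 + 11.1429 = 74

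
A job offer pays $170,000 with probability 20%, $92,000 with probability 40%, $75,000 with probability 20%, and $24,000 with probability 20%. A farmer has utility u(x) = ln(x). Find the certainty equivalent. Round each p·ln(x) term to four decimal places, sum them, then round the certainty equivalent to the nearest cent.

$76,320.74

E[u] = 0.2·ln(170000) + 0.4·ln(92000) + 0.2·ln(75000) + 0.2·ln(24000) = 2.4087 + 4.5718 + 2.2450 + 2.0172 = 11.2427
CE = e^11.2427 ≈ 76320.74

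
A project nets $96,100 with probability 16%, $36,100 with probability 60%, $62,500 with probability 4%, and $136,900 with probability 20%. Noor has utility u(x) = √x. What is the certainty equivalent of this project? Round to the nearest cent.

E[u] = 0.16·√96100 + 0.6·√36100 + 0.04·√62500 + 0.2·√136900 = 0.16·310 + 0.6·190 + 0.04·250 + 0.2·370 = 247.6
CE = (247.6)² = 61305.76

$61,305.76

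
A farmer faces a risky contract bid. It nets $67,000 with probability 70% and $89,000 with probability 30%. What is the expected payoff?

$73,600

EV = 0.7 × 67000 + 0.3 × 89000 = 46900 + 26700 = 73600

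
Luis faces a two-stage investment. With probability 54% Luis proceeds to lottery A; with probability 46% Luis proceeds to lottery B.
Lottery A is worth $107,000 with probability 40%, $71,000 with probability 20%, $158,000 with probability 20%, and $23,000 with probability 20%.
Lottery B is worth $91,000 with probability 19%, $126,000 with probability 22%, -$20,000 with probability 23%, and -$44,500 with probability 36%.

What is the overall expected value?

$61,547.40

EV(A) = 0.4 × 107000 + 0.2 × 71000 + 0.2 × 158000 + 0.2 × 23000 = 42800 + 14200 + 31600 + 4600 = 93200
EV(B) = 0.19 × 91000 + 0.22 × 126000 + 0.23 × (-20000) + 0.36 × (-44500) = 17290 + 27720 − 4600 − 16020 = 24390
Overall = 0.54 × 93200 + 0.46 × 24390 = 50328 + 11219.4 = 61547.4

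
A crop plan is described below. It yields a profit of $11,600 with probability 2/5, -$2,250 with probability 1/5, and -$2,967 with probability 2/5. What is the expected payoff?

EV = 2/5 × 11600 + 1/5 × (-2250) + 2/5 × (-2967) = 4640 − 450 − 1186.8 = 3003.2

$3,003.20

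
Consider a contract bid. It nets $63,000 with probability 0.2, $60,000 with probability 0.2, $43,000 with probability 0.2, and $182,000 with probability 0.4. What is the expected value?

$106,000

EV = 0.2 × 63000 + 0.2 × 60000 + 0.2 × 43000 + 0.4 × 182000 = 12600 + 12000 + 8600 + 72800 = 106000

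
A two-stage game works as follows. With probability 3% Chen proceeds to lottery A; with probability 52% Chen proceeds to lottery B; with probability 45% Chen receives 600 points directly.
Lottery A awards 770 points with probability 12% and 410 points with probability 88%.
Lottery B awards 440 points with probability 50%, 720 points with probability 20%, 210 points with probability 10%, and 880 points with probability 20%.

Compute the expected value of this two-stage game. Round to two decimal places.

EV(A) = 0.12 × 770 + 0.88 × 410 = 92.4 + 360.8 = 453.2
EV(B) = 0.5 × 440 + 0.2 × 720 + 0.1 × 210 + 0.2 × 880 = 220 + 144 + 21 + 176 = 561
Branch C: 600 (certain)
Overall = 0.03 × 453.2 + 0.52 × 561 + 0.45 × 600 = 13.596 + 291.72 + 270 = 575.316

575.32 points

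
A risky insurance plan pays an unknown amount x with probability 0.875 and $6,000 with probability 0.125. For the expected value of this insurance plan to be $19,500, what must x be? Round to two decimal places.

x = $21,428.57

0.875·x + 0.125·6000 = 19500
0.875·x = 19500 − 750 = 18750
x = 18750 / 0.875 = 21428.5714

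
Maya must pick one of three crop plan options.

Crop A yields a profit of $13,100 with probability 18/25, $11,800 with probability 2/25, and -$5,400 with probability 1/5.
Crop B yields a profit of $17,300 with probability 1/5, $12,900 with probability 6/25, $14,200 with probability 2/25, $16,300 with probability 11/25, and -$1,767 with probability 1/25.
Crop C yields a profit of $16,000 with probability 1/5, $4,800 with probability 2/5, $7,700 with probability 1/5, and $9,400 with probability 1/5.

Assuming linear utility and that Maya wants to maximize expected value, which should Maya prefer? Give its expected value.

Crop A = 18/25 × 13100 + 2/25 × 11800 + 1/5 × (-5400) = 9432 + 944 − 1080 = 9296
Crop B = 1/5 × 17300 + 6/25 × 12900 + 2/25 × 14200 + 11/25 × 16300 + 1/25 × (-1767) = 3460 + 3096 + 1136 + 7172 − 70.68 = 14793.32
Crop C = 1/5 × 16000 + 2/5 × 4800 + 1/5 × 7700 + 1/5 × 9400 = 3200 + 1920 + 1540 + 1880 = 8540

Crop B ($14,793.32)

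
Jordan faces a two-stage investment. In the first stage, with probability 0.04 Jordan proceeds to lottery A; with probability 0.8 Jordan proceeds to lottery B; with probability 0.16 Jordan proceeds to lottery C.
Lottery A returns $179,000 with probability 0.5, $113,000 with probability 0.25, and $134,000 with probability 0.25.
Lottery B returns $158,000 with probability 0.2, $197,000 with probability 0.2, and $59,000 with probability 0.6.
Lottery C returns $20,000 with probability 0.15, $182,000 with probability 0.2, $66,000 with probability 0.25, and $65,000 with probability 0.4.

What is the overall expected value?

$104,274

EV(A) = 0.5 × 179000 + 0.25 × 113000 + 0.25 × 134000 = 89500 + 28250 + 33500 = 151250
EV(B) = 0.2 × 158000 + 0.2 × 197000 + 0.6 × 59000 = 31600 + 39400 + 35400 = 106400
EV(C) = 0.15 × 20000 + 0.2 × 182000 + 0.25 × 66000 + 0.4 × 65000 = 3000 + 36400 + 16500 + 26000 = 81900
Overall = 0.04 × 151250 + 0.8 × 106400 + 0.16 × 81900 = 6050 + 85120 + 13104 = 104274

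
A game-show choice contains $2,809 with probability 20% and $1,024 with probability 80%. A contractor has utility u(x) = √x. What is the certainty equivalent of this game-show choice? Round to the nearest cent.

$1,310.44

E[u] = 0.2·√2809 + 0.8·√1024 = 0.2·53 + 0.8·32 = 36.2
CE = (36.2)² = 1310.44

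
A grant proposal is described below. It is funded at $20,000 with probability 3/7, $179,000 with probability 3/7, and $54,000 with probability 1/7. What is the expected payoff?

$93,000

EV = 3/7 × 20000 + 3/7 × 179000 + 1/7 × 54000 = 8571.4286 + 76714.2857 + 7714.2857 = 93000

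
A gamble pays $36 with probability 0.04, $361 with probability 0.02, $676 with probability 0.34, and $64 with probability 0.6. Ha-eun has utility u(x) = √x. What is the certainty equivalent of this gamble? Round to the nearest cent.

$203.35

E[u] = 0.04·√36 + 0.02·√361 + 0.34·√676 + 0.6·√64 = 0.04·6 + 0.02·19 + 0.34·26 + 0.6·8 = 14.26
CE = (14.26)² = 203.3476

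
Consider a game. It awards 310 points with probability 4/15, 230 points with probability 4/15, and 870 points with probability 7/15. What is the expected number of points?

550 points

EV = 4/15 × 310 + 4/15 × 230 + 7/15 × 870 = 82.6667 + 61.3333 + 406 = 550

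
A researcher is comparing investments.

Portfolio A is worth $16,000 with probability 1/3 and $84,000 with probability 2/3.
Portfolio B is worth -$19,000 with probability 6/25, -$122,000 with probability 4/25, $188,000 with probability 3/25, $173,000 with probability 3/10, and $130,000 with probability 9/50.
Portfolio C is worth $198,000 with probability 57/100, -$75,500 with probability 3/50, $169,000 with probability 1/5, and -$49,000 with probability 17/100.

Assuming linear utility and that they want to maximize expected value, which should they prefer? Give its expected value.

Portfolio C ($133,800)

Portfolio A = 1/3 × 16000 + 2/3 × 84000 = 5333.3333 + 56000 = 61333.3333
Portfolio B = 6/25 × (-19000) + 4/25 × (-122000) + 3/25 × 188000 + 3/10 × 173000 + 9/50 × 130000 = -4560 − 19520 + 22560 + 51900 + 23400 = 73780
Portfolio C = 57/100 × 198000 + 3/50 × (-75500) + 1/5 × 169000 + 17/100 × (-49000) = 112860 − 4530 + 33800 − 8330 = 133800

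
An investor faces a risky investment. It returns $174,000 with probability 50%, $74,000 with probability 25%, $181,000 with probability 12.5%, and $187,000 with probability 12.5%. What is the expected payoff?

$151,500

EV = 0.5 × 174000 + 0.25 × 74000 + 0.125 × 181000 + 0.125 × 187000 = 87000 + 18500 + 22625 + 23375 = 151500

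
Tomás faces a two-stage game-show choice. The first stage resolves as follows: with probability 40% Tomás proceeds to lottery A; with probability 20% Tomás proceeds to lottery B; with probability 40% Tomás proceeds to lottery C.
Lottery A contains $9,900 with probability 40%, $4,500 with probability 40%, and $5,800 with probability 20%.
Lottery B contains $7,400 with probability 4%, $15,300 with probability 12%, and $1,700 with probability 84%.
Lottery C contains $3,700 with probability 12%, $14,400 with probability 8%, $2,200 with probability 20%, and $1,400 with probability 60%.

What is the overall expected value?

EV(A) = 0.4 × 9900 + 0.4 × 4500 + 0.2 × 5800 = 3960 + 1800 + 1160 = 6920
EV(B) = 0.04 × 7400 + 0.12 × 15300 + 0.84 × 1700 = 296 + 1836 + 1428 = 3560
EV(C) = 0.12 × 3700 + 0.08 × 14400 + 0.2 × 2200 + 0.6 × 1400 = 444 + 1152 + 440 + 840 = 2876
Overall = 0.4 × 6920 + 0.2 × 3560 + 0.4 × 2876 = 2768 + 712 + 1150.4 = 4630.4

$4,630.40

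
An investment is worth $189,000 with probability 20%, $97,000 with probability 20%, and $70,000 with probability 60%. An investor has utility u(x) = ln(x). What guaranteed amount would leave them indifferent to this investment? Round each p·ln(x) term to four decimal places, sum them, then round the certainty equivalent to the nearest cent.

E[u] = 0.2·ln(189000) + 0.2·ln(97000) + 0.6·ln(70000) = 2.4299 + 2.2965 + 6.6938 = 11.4202
CE = e^11.4202 ≈ 91144.37

$91,144.37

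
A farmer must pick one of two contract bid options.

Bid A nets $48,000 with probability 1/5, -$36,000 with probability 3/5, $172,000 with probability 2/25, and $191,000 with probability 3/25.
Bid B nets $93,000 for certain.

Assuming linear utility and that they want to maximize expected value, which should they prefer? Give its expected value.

Bid A = 1/5 × 48000 + 3/5 × (-36000) + 2/25 × 172000 + 3/25 × 191000 = 9600 − 21600 + 13760 + 22920 = 24680
Bid B: 93000 (certain)

Bid B ($93,000)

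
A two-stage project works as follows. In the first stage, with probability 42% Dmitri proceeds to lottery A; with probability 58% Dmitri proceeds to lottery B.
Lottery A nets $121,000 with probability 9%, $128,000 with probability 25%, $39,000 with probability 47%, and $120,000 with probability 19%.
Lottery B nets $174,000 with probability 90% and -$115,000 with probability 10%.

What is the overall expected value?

EV(A) = 0.09 × 121000 + 0.25 × 128000 + 0.47 × 39000 + 0.19 × 120000 = 10890 + 32000 + 18330 + 22800 = 84020
EV(B) = 0.9 × 174000 + 0.1 × (-115000) = 156600 − 11500 = 145100
Overall = 0.42 × 84020 + 0.58 × 145100 = 35288.4 + 84158 = 119446.4

$119,446.40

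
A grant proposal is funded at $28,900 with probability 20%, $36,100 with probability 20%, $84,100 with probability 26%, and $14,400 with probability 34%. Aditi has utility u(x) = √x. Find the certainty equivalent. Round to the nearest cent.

$35,419.24

E[u] = 0.2·√28900 + 0.2·√36100 + 0.26·√84100 + 0.34·√14400 = 0.2·170 + 0.2·190 + 0.26·290 + 0.34·120 = 188.2
CE = (188.2)² = 35419.24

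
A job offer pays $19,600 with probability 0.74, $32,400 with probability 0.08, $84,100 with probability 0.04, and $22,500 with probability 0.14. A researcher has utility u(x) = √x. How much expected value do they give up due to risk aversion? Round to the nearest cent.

$929.64

E[u] = 0.74·√19600 + 0.08·√32400 + 0.04·√84100 + 0.14·√22500 = 0.74·140 + 0.08·180 + 0.04·290 + 0.14·150 = 150.6
CE = (150.6)² = 22680.36
Risk premium = EV − CE = 23610 − 22680.36 = 929.64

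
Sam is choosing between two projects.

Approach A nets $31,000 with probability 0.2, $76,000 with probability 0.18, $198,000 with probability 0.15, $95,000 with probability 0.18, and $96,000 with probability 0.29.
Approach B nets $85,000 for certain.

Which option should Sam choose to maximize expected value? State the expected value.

Approach A = 0.2 × 31000 + 0.18 × 76000 + 0.15 × 198000 + 0.18 × 95000 + 0.29 × 96000 = 6200 + 13680 + 29700 + 17100 + 27840 = 94520
Approach B: 85000 (certain)

Approach A ($94,520)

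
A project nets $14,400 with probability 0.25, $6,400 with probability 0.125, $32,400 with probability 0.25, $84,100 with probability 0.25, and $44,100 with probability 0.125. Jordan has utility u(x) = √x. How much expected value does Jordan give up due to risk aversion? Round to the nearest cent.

E[u] = 0.25·√14400 + 0.125·√6400 + 0.25·√32400 + 0.25·√84100 + 0.125·√44100 = 0.25·120 + 0.125·80 + 0.25·180 + 0.25·290 + 0.125·210 = 183.75
CE = (183.75)² = 33764.0625
Risk premium = EV − CE = 39037.5 − 33764.0625 = 5273.4375

$5,273.44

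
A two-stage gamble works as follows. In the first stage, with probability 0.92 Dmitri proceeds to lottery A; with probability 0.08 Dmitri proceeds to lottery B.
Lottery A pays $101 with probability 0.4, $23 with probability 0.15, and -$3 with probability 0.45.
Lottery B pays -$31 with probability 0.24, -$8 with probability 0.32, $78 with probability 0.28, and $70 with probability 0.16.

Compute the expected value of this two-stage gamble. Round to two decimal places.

EV(A) = 0.4 × 101 + 0.15 × 23 + 0.45 × (-3) = 40.4 + 3.45 − 1.35 = 42.5
EV(B) = 0.24 × (-31) + 0.32 × (-8) + 0.28 × 78 + 0.16 × 70 = -7.44 − 2.56 + 21.84 + 11.2 = 23.04
Overall = 0.92 × 42.5 + 0.08 × 23.04 = 39.1 + 1.8432 = 40.9432

$40.94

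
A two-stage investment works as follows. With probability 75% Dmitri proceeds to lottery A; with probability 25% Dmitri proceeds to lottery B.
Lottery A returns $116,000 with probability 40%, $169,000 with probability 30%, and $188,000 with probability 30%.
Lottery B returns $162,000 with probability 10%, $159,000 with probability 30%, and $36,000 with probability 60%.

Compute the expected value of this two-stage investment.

$136,500

EV(A) = 0.4 × 116000 + 0.3 × 169000 + 0.3 × 188000 = 46400 + 50700 + 56400 = 153500
EV(B) = 0.1 × 162000 + 0.3 × 159000 + 0.6 × 36000 = 16200 + 47700 + 21600 = 85500
Overall = 0.75 × 153500 + 0.25 × 85500 = 115125 + 21375 = 136500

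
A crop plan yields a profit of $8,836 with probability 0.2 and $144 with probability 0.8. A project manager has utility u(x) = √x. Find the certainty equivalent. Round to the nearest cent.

$806.56

E[u] = 0.2·√8836 + 0.8·√144 = 0.2·94 + 0.8·12 = 28.4
CE = (28.4)² = 806.56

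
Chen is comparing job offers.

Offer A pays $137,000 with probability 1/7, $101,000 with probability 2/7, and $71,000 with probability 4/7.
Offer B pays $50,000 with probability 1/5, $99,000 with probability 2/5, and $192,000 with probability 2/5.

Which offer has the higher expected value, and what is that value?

Offer B ($126,400)

Offer A = 1/7 × 137000 + 2/7 × 101000 + 4/7 × 71000 = 19571.4286 + 28857.1429 + 40571.4286 = 89000
Offer B = 1/5 × 50000 + 2/5 × 99000 + 2/5 × 192000 = 10000 + 39600 + 76800 = 126400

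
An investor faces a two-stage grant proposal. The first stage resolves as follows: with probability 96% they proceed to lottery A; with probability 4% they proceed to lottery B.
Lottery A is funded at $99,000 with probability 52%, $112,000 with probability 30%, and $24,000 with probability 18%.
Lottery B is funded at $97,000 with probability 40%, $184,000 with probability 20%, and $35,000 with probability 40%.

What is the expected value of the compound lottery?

$89,408

EV(A) = 0.52 × 99000 + 0.3 × 112000 + 0.18 × 24000 = 51480 + 33600 + 4320 = 89400
EV(B) = 0.4 × 97000 + 0.2 × 184000 + 0.4 × 35000 = 38800 + 36800 + 14000 = 89600
Overall = 0.96 × 89400 + 0.04 × 89600 = 85824 + 3584 = 89408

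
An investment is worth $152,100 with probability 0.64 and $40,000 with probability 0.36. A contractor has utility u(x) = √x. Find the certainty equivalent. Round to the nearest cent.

E[u] = 0.64·√152100 + 0.36·√40000 = 0.64·390 + 0.36·200 = 321.6
CE = (321.6)² = 103426.56

$103,426.56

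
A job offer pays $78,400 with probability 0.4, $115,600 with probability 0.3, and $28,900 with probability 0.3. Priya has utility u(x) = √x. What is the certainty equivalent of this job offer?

$70,225

E[u] = 0.4·√78400 + 0.3·√115600 + 0.3·√28900 = 0.4·280 + 0.3·340 + 0.3·170 = 265
CE = (265)² = 70225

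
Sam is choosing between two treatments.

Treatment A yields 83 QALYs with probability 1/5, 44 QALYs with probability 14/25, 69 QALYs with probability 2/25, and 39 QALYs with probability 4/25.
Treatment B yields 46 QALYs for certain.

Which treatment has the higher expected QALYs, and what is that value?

Treatment A = 1/5 × 83 + 14/25 × 44 + 2/25 × 69 + 4/25 × 39 = 16.6 + 24.64 + 5.52 + 6.24 = 53
Treatment B: 46 (certain)

Treatment A (53 QALYs)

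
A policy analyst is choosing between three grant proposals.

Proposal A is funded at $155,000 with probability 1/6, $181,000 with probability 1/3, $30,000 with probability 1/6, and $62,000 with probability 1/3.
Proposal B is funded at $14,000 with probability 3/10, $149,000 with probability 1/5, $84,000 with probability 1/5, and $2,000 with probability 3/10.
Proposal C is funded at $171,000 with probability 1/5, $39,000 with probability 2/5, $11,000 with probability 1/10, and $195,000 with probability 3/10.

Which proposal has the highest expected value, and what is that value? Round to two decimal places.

Proposal A ($111,833.33)

Proposal A = 1/6 × 155000 + 1/3 × 181000 + 1/6 × 30000 + 1/3 × 62000 = 25833.3333 + 60333.3333 + 5000 + 20666.6667 = 111833.3333
Proposal B = 3/10 × 14000 + 1/5 × 149000 + 1/5 × 84000 + 3/10 × 2000 = 4200 + 29800 + 16800 + 600 = 51400
Proposal C = 1/5 × 171000 + 2/5 × 39000 + 1/10 × 11000 + 3/10 × 195000 = 34200 + 15600 + 1100 + 58500 = 109400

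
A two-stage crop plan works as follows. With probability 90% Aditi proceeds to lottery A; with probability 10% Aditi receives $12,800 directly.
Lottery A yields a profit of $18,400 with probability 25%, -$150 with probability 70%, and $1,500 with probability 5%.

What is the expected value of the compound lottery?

EV(A) = 0.25 × 18400 + 0.7 × (-150) + 0.05 × 1500 = 4600 − 105 + 75 = 4570
Branch B: 12800 (certain)
Overall = 0.9 × 4570 + 0.1 × 12800 = 4113 + 1280 = 5393

$5,393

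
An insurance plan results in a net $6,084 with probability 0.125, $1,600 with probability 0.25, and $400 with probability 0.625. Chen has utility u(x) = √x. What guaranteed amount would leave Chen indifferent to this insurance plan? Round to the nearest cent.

$1,040.06

E[u] = 0.125·√6084 + 0.25·√1600 + 0.625·√400 = 0.125·78 + 0.25·40 + 0.625·20 = 32.25
CE = (32.25)² = 1040.0625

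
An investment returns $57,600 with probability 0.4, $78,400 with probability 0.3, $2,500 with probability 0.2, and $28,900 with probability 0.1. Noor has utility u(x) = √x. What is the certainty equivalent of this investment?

E[u] = 0.4·√57600 + 0.3·√78400 + 0.2·√2500 + 0.1·√28900 = 0.4·240 + 0.3·280 + 0.2·50 + 0.1·170 = 207
CE = (207)² = 42849

$42,849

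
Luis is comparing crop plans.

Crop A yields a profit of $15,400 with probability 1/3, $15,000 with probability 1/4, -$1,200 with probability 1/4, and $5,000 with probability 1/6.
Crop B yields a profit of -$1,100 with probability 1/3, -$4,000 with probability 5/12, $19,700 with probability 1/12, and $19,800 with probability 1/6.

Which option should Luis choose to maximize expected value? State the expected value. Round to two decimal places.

Crop A ($9,416.67)

Crop A = 1/3 × 15400 + 1/4 × 15000 + 1/4 × (-1200) + 1/6 × 5000 = 5133.3333 + 3750 − 300 + 833.3333 = 9416.6667
Crop B = 1/3 × (-1100) + 5/12 × (-4000) + 1/12 × 19700 + 1/6 × 19800 = -366.6667 − 1666.6667 + 1641.6667 + 3300 = 2908.3333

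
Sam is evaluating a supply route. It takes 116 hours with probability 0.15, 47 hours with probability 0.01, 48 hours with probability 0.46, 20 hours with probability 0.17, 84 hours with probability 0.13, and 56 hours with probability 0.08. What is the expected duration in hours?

EV = 0.15 × 116 + 0.01 × 47 + 0.46 × 48 + 0.17 × 20 + 0.13 × 84 + 0.08 × 56 = 17.4 + 0.47 + 22.08 + 3.4 + 10.92 + 4.48 = 58.75

58.75 hours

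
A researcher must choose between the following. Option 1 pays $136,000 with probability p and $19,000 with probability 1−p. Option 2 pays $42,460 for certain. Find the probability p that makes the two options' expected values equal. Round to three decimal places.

p·136000 + (1−p)·19000 = 42460
117000p + 19000 = 42460
p = (42460 − 19000) / 117000

p = 0.201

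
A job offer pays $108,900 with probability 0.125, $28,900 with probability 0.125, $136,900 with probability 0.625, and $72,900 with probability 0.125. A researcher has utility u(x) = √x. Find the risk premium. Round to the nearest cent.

E[u] = 0.125·√108900 + 0.125·√28900 + 0.625·√136900 + 0.125·√72900 = 0.125·330 + 0.125·170 + 0.625·370 + 0.125·270 = 327.5
CE = (327.5)² = 107256.25
Risk premium = EV − CE = 111900 − 107256.25 = 4643.75

$4,643.75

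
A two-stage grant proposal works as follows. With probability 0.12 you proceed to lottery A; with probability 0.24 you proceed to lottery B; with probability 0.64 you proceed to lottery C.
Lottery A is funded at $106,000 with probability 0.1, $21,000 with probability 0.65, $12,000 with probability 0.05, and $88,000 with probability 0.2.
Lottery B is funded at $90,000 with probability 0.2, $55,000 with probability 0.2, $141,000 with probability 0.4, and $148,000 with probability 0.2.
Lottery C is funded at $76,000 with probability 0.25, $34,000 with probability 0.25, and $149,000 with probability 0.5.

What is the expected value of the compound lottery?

$97,974

EV(A) = 0.1 × 106000 + 0.65 × 21000 + 0.05 × 12000 + 0.2 × 88000 = 10600 + 13650 + 600 + 17600 = 42450
EV(B) = 0.2 × 90000 + 0.2 × 55000 + 0.4 × 141000 + 0.2 × 148000 = 18000 + 11000 + 56400 + 29600 = 115000
EV(C) = 0.25 × 76000 + 0.25 × 34000 + 0.5 × 149000 = 19000 + 8500 + 74500 = 102000
Overall = 0.12 × 42450 + 0.24 × 115000 + 0.64 × 102000 = 5094 + 27600 + 65280 = 97974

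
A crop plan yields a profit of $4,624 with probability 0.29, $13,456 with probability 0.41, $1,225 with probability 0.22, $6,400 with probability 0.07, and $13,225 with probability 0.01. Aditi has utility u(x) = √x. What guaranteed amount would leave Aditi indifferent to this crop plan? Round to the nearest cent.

$6,679.79

E[u] = 0.29·√4624 + 0.41·√13456 + 0.22·√1225 + 0.07·√6400 + 0.01·√13225 = 0.29·68 + 0.41·116 + 0.22·35 + 0.07·80 + 0.01·115 = 81.73
CE = (81.73)² = 6679.7929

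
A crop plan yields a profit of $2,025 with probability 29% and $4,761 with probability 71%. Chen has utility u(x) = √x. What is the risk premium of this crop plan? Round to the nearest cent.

E[u] = 0.29·√2025 + 0.71·√4761 = 0.29·45 + 0.71·69 = 62.04
CE = (62.04)² = 3848.9616
Risk premium = EV − CE = 3967.56 − 3848.9616 = 118.5984

$118.60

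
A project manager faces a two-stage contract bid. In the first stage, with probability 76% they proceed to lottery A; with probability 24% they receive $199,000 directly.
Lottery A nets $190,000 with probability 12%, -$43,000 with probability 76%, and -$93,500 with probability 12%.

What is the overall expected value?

$31,724

EV(A) = 0.12 × 190000 + 0.76 × (-43000) + 0.12 × (-93500) = 22800 − 32680 − 11220 = -21100
Branch B: 199000 (certain)
Overall = 0.76 × (-21100) + 0.24 × 199000 = -16036 + 47760 = 31724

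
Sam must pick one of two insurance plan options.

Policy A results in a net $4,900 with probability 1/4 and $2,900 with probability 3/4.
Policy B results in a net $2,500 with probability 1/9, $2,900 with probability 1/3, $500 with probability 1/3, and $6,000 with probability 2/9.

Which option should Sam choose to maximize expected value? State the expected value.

Policy A = 1/4 × 4900 + 3/4 × 2900 = 1225 + 2175 = 3400
Policy B = 1/9 × 2500 + 1/3 × 2900 + 1/3 × 500 + 2/9 × 6000 = 277.7778 + 966.6667 + 166.6667 + 1333.3333 = 2744.4444

Policy A ($3,400)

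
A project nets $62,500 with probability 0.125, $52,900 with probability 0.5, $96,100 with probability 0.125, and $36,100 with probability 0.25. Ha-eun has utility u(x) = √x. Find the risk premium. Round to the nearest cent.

E[u] = 0.125·√62500 + 0.5·√52900 + 0.125·√96100 + 0.25·√36100 = 0.125·250 + 0.5·230 + 0.125·310 + 0.25·190 = 232.5
CE = (232.5)² = 54056.25
Risk premium = EV − CE = 55300 − 54056.25 = 1243.75

$1,243.75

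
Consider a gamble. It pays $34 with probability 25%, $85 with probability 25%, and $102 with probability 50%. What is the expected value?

EV = 0.25 × 34 + 0.25 × 85 + 0.5 × 102 = 8.5 + 21.25 + 51 = 80.75

$80.75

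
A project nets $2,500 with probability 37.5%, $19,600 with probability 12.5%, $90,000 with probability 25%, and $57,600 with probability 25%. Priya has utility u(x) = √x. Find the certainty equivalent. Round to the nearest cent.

$29,326.56

E[u] = 0.375·√2500 + 0.125·√19600 + 0.25·√90000 + 0.25·√57600 = 0.375·50 + 0.125·140 + 0.25·300 + 0.25·240 = 171.25
CE = (171.25)² = 29326.5625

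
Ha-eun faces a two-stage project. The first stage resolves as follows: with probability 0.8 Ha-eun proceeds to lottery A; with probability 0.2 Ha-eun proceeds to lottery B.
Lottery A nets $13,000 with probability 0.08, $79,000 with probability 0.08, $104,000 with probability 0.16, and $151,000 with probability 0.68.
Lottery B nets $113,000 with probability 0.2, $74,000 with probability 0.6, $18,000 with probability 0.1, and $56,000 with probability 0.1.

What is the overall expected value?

$116,224

EV(A) = 0.08 × 13000 + 0.08 × 79000 + 0.16 × 104000 + 0.68 × 151000 = 1040 + 6320 + 16640 + 102680 = 126680
EV(B) = 0.2 × 113000 + 0.6 × 74000 + 0.1 × 18000 + 0.1 × 56000 = 22600 + 44400 + 1800 + 5600 = 74400
Overall = 0.8 × 126680 + 0.2 × 74400 = 101344 + 14880 = 116224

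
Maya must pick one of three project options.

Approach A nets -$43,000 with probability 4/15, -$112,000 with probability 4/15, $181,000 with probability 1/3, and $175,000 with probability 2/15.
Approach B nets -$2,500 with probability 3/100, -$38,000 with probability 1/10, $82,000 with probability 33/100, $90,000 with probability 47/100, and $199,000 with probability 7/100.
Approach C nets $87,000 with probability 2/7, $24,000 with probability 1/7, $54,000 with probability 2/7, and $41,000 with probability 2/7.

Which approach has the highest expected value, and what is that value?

Approach B ($79,415)

Approach A = 4/15 × (-43000) + 4/15 × (-112000) + 1/3 × 181000 + 2/15 × 175000 = -11466.6667 − 29866.6667 + 60333.3333 + 23333.3333 = 42333.3333
Approach B = 3/100 × (-2500) + 1/10 × (-38000) + 33/100 × 82000 + 47/100 × 90000 + 7/100 × 199000 = -75 − 3800 + 27060 + 42300 + 13930 = 79415
Approach C = 2/7 × 87000 + 1/7 × 24000 + 2/7 × 54000 + 2/7 × 41000 = 24857.1429 + 3428.5714 + 15428.5714 + 11714.2857 = 55428.5714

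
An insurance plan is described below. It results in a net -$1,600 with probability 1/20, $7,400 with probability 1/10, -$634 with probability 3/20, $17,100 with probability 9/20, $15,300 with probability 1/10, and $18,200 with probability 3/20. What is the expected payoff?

$12,519.90

EV = 1/20 × (-1600) + 1/10 × 7400 + 3/20 × (-634) + 9/20 × 17100 + 1/10 × 15300 + 3/20 × 18200 = -80 + 740 − 95.1 + 7695 + 1530 + 2730 = 12519.9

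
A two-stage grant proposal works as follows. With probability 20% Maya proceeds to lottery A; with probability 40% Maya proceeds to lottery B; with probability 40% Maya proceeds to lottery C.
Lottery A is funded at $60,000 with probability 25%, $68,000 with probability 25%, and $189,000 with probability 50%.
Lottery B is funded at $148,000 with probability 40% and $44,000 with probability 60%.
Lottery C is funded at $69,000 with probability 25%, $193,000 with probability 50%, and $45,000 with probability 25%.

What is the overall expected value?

EV(A) = 0.25 × 60000 + 0.25 × 68000 + 0.5 × 189000 = 15000 + 17000 + 94500 = 126500
EV(B) = 0.4 × 148000 + 0.6 × 44000 = 59200 + 26400 = 85600
EV(C) = 0.25 × 69000 + 0.5 × 193000 + 0.25 × 45000 = 17250 + 96500 + 11250 = 125000
Overall = 0.2 × 126500 + 0.4 × 85600 + 0.4 × 125000 = 25300 + 34240 + 50000 = 109540

$109,540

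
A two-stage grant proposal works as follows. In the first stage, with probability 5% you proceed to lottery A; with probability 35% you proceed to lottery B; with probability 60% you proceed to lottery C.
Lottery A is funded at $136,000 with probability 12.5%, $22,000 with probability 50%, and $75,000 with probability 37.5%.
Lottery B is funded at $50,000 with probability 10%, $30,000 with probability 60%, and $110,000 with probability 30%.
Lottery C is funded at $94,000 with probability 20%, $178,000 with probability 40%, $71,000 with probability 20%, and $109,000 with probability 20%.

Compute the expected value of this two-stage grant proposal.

$98,006.25

EV(A) = 0.125 × 136000 + 0.5 × 22000 + 0.375 × 75000 = 17000 + 11000 + 28125 = 56125
EV(B) = 0.1 × 50000 + 0.6 × 30000 + 0.3 × 110000 = 5000 + 18000 + 33000 = 56000
EV(C) = 0.2 × 94000 + 0.4 × 178000 + 0.2 × 71000 + 0.2 × 109000 = 18800 + 71200 + 14200 + 21800 = 126000
Overall = 0.05 × 56125 + 0.35 × 56000 + 0.6 × 126000 = 2806.25 + 19600 + 75600 = 98006.25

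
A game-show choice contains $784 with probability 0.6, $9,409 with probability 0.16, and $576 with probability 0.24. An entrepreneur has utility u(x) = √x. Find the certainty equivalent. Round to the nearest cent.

$1,450.09

E[u] = 0.6·√784 + 0.16·√9409 + 0.24·√576 = 0.6·28 + 0.16·97 + 0.24·24 = 38.08
CE = (38.08)² = 1450.0864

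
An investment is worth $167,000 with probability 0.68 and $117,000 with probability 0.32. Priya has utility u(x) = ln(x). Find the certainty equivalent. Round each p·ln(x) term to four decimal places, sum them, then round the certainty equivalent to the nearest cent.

$149,029.57

E[u] = 0.68·ln(167000) + 0.32·ln(117000) = 8.1775 + 3.7344 = 11.9119
CE = e^11.9119 ≈ 149029.57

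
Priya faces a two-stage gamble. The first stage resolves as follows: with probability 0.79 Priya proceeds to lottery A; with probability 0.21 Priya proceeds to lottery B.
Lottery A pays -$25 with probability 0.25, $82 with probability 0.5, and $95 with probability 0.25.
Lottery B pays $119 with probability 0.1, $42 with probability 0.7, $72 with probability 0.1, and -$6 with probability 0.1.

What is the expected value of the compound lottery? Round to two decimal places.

EV(A) = 0.25 × (-25) + 0.5 × 82 + 0.25 × 95 = -6.25 + 41 + 23.75 = 58.5
EV(B) = 0.1 × 119 + 0.7 × 42 + 0.1 × 72 + 0.1 × (-6) = 11.9 + 29.4 + 7.2 − 0.6 = 47.9
Overall = 0.79 × 58.5 + 0.21 × 47.9 = 46.215 + 10.059 = 56.274

$56.27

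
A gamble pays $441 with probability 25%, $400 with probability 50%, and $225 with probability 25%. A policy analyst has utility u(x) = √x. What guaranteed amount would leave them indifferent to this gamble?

E[u] = 0.25·√441 + 0.5·√400 + 0.25·√225 = 0.25·21 + 0.5·20 + 0.25·15 = 19
CE = (19)² = 361

$361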